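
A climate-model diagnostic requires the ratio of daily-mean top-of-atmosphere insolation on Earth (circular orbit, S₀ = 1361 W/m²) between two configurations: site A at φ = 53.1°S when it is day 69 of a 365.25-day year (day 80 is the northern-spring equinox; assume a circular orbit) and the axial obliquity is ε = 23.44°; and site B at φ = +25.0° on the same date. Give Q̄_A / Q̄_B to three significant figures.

— Configuration A (φ=-53.1°):
Solar longitude: λ_s = 360° × (69 − 80)/365.25 = -10.842°, i.e. -10.842° + 360° = 349.158°.
sin δ = sin 23.44° × sin 349.158° = -0.07482, so δ = -4.291°.
cos H₀ = −tan(-53.1°) tan(-4.291°) = -0.0999, H₀ = 1.6709 rad.
Bracket: H₀ sin φ sin δ + cos φ cos δ sin H₀ = 1.6709×-0.79968×-0.07482 + 0.60042×0.99720×0.99499 = 0.099973 + 0.595739 = 0.695712.
Q̄ = (S₀/π) × [bracket] = (1361/π) × 0.695712 = 301.40 W/m².
— Configuration B (φ=+25.0°):
cos H₀ = −tan(+25.0°) tan(-4.291°) = 0.0350, H₀ = 1.5358 rad.
Bracket: H₀ sin φ sin δ + cos φ cos δ sin H₀ = 1.5358×0.42262×-0.07482 + 0.90631×0.99720×0.99939 = -0.048563 + 0.903221 = 0.854658.
Q̄ = (S₀/π) × [bracket] = (1361/π) × 0.854658 = 370.25 W/m².
Ratio Q̄_A / Q̄_B = 301.40 / 370.25 = 0.8140.

Q̄_A / Q̄_B ≈ 0.814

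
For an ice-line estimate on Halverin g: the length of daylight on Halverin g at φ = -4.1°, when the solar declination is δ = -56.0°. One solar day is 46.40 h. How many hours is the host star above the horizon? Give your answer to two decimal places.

cos H₀ = −tan φ · tan δ = −tan(-4.1°) × tan(-56.000°) = -0.1063, so H₀ = 1.6773 rad = 96.10°.
Daylight = 2H₀/(2π) × 46.40 h = (1.6773/π) × 46.40 = 24.77 h.

24.77 h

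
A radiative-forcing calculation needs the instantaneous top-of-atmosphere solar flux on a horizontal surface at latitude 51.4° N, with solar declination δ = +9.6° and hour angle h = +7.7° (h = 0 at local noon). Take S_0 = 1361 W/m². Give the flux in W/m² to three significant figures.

1.01e+03 W/m²

cos θ_z = sin ϕ sin δ + cos ϕ cos δ cos h = 0.130333 + 0.609596 = 0.739929.
Flux = S_0 · cos θ_z = 1361 × 0.739929 = 1007 W/m².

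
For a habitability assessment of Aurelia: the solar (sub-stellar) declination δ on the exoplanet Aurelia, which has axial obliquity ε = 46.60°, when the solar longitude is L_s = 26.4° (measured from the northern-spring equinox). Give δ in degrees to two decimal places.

δ = +18.85°

sin δ = sin ε · sin L_s = sin 46.60° × sin 26.4° = 0.323061.
δ = arcsin(0.323061) = +18.85°.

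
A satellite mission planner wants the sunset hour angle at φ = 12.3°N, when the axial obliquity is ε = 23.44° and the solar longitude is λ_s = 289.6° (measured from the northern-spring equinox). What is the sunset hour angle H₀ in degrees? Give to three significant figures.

H₀ = 84.9°

Solar declination: sin δ = sin ε · sin λ_s = sin 23.44° × sin 289.6° = -0.37474, so δ = -22.008°.
cos H₀ = −tan φ · tan δ = −tan(+12.3°) × tan(-22.008°) = 0.0881, so H₀ = 1.4826 rad = 84.94°.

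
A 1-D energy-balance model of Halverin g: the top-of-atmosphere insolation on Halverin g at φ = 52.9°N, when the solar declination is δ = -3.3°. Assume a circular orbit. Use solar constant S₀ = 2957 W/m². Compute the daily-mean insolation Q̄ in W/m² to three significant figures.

cos H₀ = −tan(+52.9°) tan(-3.300°) = 0.0762, H₀ = 1.4945 rad.
Bracket: H₀ sin φ sin δ + cos φ cos δ sin H₀ = 1.4945×0.79758×-0.05756 + 0.60321×0.99834×0.99709 = -0.068611 + 0.600456 = 0.531845.
Q̄ = (S₀/π) × [bracket] = (2957/π) × 0.531845 = 500.6 W/m².

Q̄ ≈ 501 W/m²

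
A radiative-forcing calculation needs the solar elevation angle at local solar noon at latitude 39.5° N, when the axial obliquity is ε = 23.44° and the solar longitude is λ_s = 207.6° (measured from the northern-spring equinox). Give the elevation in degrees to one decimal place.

Solar declination: sin δ = sin ε · sin λ_s = sin 23.44° × sin 207.6° = -0.18429, so δ = -10.620°.
At local noon the hour angle is zero, so the zenith angle equals |φ − δ| = |+39.5° − (-10.620°)| = 50.120°.
Elevation = 90° − 50.120° = 39.9°.

39.9°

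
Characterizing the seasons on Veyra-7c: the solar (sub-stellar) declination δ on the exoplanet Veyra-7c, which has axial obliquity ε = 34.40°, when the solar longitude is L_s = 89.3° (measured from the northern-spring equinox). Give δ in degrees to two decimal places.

sin δ = sin ε · sin L_s = sin 34.40° × sin 89.3° = 0.564925.
δ = arcsin(0.564925) = +34.40°.

δ = +34.40°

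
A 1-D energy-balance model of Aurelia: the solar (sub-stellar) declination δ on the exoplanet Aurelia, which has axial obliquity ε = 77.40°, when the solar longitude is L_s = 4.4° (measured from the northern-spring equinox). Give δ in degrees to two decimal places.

δ = +4.29°

sin δ = sin ε · sin L_s = sin 77.40° × sin 4.4° = 0.074871.
δ = arcsin(0.074871) = +4.29°.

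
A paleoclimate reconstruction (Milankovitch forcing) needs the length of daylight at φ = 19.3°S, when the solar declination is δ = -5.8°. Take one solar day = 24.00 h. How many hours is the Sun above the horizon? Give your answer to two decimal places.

12.27 h

cos H₀ = −tan φ · tan δ = −tan(-19.3°) × tan(-5.800°) = -0.0356, so H₀ = 1.6064 rad = 92.04°.
Daylight = 2H₀/(2π) × 24.00 h = (1.6064/π) × 24.00 = 12.27 h.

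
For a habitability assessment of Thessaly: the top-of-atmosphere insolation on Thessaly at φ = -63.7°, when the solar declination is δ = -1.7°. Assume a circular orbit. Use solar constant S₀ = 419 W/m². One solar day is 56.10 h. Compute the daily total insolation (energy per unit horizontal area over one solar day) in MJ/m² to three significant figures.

cos H₀ = −tan(-63.7°) tan(-1.700°) = -0.0601, H₀ = 1.6309 rad.
Bracket: H₀ sin φ sin δ + cos φ cos δ sin H₀ = 1.6309×-0.89649×-0.02967 + 0.44307×0.99956×0.99820 = 0.043380 + 0.442078 = 0.485458.
Q̄ = (S₀/π) × [bracket] = (419/π) × 0.485458 = 64.746 W/m².
Daily total = Q̄ × 56.10 h × 3600 s/h = 64.746 × 56.10 × 3600 / 10⁶ = 13.08 MJ/m².

13.1 MJ/m²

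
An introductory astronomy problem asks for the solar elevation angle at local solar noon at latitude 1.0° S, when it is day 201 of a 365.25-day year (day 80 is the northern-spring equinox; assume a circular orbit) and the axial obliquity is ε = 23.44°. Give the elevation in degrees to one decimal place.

68.7°

Solar longitude: L_s = 360° × (201 − 80)/365.25 = 119.261°.
sin δ = sin 23.44° × sin 119.261° = 0.34703, so δ = +20.306°.
At local noon the hour angle is zero, so the zenith angle equals |ϕ − δ| = |-1.0° − (+20.306°)| = 21.306°.
Elevation = 90° − 21.306° = 68.7°.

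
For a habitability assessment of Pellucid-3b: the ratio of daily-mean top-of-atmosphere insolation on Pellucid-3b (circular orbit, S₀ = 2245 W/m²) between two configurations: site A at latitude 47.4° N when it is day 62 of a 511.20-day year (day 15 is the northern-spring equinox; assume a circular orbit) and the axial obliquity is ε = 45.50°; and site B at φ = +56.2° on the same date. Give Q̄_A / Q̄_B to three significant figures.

— Configuration A (φ=+47.4°):
Solar longitude: λ_s = 360° × (62 − 15)/511.20 = 33.099°.
sin δ = sin 45.50° × sin 33.099° = 0.38949, so δ = +22.923°.
cos H₀ = −tan(+47.4°) tan(+22.923°) = -0.4599, H₀ = 2.0487 rad.
Bracket: H₀ sin φ sin δ + cos φ cos δ sin H₀ = 2.0487×0.73610×0.38949 + 0.67688×0.92103×0.88798 = 0.587370 + 0.553591 = 1.140961.
Q̄ = (S₀/π) × [bracket] = (2245/π) × 1.140961 = 815.34 W/m².
— Configuration B (φ=+56.2°):
cos H₀ = −tan(+56.2°) tan(+22.923°) = -0.6317, H₀ = 2.2545 rad.
Bracket: H₀ sin φ sin δ + cos φ cos δ sin H₀ = 2.2545×0.83098×0.38949 + 0.55630×0.92103×0.77521 = 0.729688 + 0.397194 = 1.126882.
Q̄ = (S₀/π) × [bracket] = (2245/π) × 1.126882 = 805.28 W/m².
Ratio Q̄_A / Q̄_B = 815.34 / 805.28 = 1.012.

Q̄_A / Q̄_B ≈ 1.01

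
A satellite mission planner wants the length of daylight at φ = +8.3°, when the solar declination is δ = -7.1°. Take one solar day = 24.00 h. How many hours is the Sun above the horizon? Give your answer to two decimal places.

11.86 h

cos H₀ = −tan φ · tan δ = −tan(+8.3°) × tan(-7.100°) = 0.0182, so H₀ = 1.5526 rad = 88.96°.
Daylight = 2H₀/(2π) × 24.00 h = (1.5526/π) × 24.00 = 11.86 h.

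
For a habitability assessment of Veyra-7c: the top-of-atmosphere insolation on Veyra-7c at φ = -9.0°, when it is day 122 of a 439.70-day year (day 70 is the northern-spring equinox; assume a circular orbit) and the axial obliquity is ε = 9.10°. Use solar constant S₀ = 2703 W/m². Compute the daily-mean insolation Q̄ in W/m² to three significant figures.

Solar longitude: λ_s = 360° × (122 − 70)/439.70 = 42.574°.
sin δ = sin 9.10° × sin 42.574° = 0.10700, so δ = +6.142°.
cos H₀ = −tan(-9.0°) tan(+6.142°) = 0.0170, H₀ = 1.5538 rad.
Bracket: H₀ sin φ sin δ + cos φ cos δ sin H₀ = 1.5538×-0.15643×0.10700 + 0.98769×0.99426×0.99985 = -0.026008 + 0.981873 = 0.955865.
Q̄ = (S₀/π) × [bracket] = (2703/π) × 0.955865 = 822.4 W/m².

Q̄ ≈ 822 W/m²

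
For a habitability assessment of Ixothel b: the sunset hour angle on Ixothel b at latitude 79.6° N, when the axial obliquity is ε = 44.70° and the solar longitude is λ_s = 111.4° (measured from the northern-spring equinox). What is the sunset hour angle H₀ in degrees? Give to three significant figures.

Solar declination: sin δ = sin ε · sin λ_s = sin 44.70° × sin 111.4° = 0.65490, so δ = +40.912°.
Sunrise equation: cos H₀ = −tan φ · tan δ = -4.7217 ≤ −1, so the host star never sets (polar day) and H₀ = π.

H₀ = 180°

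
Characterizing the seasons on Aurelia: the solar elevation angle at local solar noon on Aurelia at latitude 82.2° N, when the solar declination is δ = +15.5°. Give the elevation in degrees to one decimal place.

At local noon the hour angle is zero, so the zenith angle equals |φ − δ| = |+82.2° − (+15.500°)| = 66.700°.
Elevation = 90° − 66.700° = 23.3°.

23.3°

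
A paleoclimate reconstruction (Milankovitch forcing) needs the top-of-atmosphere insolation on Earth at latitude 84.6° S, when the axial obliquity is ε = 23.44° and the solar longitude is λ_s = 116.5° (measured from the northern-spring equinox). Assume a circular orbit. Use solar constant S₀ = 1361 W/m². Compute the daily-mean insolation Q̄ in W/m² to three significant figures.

Solar declination: sin δ = sin ε · sin λ_s = sin 23.44° × sin 116.5° = 0.35599, so δ = +20.854°.
cos H₀ = −tan(-84.6°) tan(+20.854°) = 4.0300 ≥ 1 ⇒ polar night, H₀ = 0 and Q̄ = 0.

Q̄ ≈ 0.00 W/m²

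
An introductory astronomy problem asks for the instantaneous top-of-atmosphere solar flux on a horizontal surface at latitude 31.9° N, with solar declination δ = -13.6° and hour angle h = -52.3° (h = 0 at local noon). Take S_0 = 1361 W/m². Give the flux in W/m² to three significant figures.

cos θ_z = sin ϕ sin δ + cos ϕ cos δ cos h = -0.124258 + 0.504612 = 0.380354.
Flux = S_0 · cos θ_z = 1361 × 0.380354 = 517.7 W/m².

518 W/m²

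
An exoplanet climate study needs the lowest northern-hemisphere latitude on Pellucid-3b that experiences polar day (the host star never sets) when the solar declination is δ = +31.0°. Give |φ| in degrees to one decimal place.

|φ| = 59.0°

Polar day requires cos H₀ = −tan φ tan δ ≤ −1, i.e. tan φ tan δ ≥ 1.
The boundary is |tan φ| · |tan δ| = 1, so |φ| = 90° − |δ| = 90° − 31.0° = 59.0° in the northern hemisphere.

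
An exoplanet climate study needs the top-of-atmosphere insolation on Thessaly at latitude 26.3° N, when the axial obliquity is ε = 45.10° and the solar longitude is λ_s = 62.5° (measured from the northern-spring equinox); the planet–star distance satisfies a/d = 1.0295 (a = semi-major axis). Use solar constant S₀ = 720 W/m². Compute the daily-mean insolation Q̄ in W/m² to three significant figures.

Q̄ ≈ 289 W/m²

Solar declination: sin δ = sin ε · sin λ_s = sin 45.10° × sin 62.5° = 0.62831, so δ = +38.925°.
cos H₀ = −tan(+26.3°) tan(+38.925°) = -0.3992, H₀ = 1.9814 rad.
Bracket: H₀ sin φ sin δ + cos φ cos δ sin H₀ = 1.9814×0.44307×0.62831 + 0.89649×0.77797×0.91688 = 0.551593 + 0.639471 = 1.191064.
Inverse-square distance factor (a/d)² = 1.0295² = 1.059870.
Q̄ = (S₀/π) × 1.059870 × [bracket] = (720/π) × 1.059870 × 1.191064 = 289.3 W/m².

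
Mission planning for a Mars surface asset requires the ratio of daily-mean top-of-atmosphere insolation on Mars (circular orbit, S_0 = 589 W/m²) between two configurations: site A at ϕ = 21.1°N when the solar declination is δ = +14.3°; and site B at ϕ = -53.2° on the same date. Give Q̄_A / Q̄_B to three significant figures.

Q̄_A / Q̄_B ≈ 3.45

— Configuration A (ϕ=+21.1°):
cos h₀ = −tan(+21.1°) tan(+14.300°) = -0.0984, h₀ = 1.6693 rad.
Bracket: h₀ sin ϕ sin δ + cos ϕ cos δ sin h₀ = 1.6693×0.36000×0.24700 + 0.93295×0.96902×0.99515 = 0.148434 + 0.899663 = 1.048097.
Q̄ = (S_0/π) × [bracket] = (589/π) × 1.048097 = 196.50 W/m².
— Configuration B (ϕ=-53.2°):
cos h₀ = −tan(-53.2°) tan(+14.300°) = 0.3407, h₀ = 1.2231 rad.
Bracket: h₀ sin ϕ sin δ + cos ϕ cos δ sin h₀ = 1.2231×-0.80073×0.24700 + 0.59902×0.96902×0.94016 = -0.241905 + 0.545727 = 0.303822.
Q̄ = (S_0/π) × [bracket] = (589/π) × 0.303822 = 56.962 W/m².
Ratio Q̄_A / Q̄_B = 196.50 / 56.962 = 3.450.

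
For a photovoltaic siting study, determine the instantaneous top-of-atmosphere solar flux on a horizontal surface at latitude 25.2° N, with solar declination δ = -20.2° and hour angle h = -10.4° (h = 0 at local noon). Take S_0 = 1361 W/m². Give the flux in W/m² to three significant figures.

937 W/m²

cos θ_z = sin ϕ sin δ + cos ϕ cos δ cos h = -0.147021 + 0.835223 = 0.688202.
Flux = S_0 · cos θ_z = 1361 × 0.688202 = 936.6 W/m².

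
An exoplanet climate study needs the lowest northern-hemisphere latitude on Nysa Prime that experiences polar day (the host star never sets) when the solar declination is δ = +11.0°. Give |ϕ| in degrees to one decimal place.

|ϕ| = 79.0°

Polar day requires cos h₀ = −tan ϕ tan δ ≤ −1, i.e. tan ϕ tan δ ≥ 1.
The boundary is |tan ϕ| · |tan δ| = 1, so |ϕ| = 90° − |δ| = 90° − 11.0° = 79.0° in the northern hemisphere.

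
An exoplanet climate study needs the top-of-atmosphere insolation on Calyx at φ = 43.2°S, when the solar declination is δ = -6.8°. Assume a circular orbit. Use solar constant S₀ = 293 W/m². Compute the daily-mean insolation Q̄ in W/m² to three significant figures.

Q̄ ≈ 79.8 W/m²

cos H₀ = −tan(-43.2°) tan(-6.800°) = -0.1120, H₀ = 1.6830 rad.
Bracket: H₀ sin φ sin δ + cos φ cos δ sin H₀ = 1.6830×-0.68455×-0.11840 + 0.72897×0.99297×0.99371 = 0.136408 + 0.719292 = 0.855700.
Q̄ = (S₀/π) × [bracket] = (293/π) × 0.855700 = 79.81 W/m².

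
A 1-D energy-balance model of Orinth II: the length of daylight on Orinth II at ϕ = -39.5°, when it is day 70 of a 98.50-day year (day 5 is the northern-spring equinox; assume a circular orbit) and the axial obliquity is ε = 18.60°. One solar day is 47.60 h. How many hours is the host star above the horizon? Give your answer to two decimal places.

27.32 h

Solar longitude: L_s = 360° × (70 − 5)/98.50 = 237.563°.
sin δ = sin 18.60° × sin 237.563° = -0.26920, so δ = -15.616°.
cos h₀ = −tan ϕ · tan δ = −tan(-39.5°) × tan(-15.616°) = -0.2304, so h₀ = 1.8033 rad = 103.32°.
Daylight = 2h₀/(2π) × 47.60 h = (1.8033/π) × 47.60 = 27.32 h.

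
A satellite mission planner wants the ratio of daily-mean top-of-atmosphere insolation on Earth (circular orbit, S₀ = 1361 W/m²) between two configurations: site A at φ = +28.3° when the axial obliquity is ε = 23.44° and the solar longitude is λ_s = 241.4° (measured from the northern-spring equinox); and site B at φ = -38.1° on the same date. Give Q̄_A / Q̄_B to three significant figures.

— Configuration A (φ=+28.3°):
Solar declination: sin δ = sin ε · sin λ_s = sin 23.44° × sin 241.4° = -0.34925, so δ = -20.442°.
cos H₀ = −tan(+28.3°) tan(-20.442°) = 0.2007, H₀ = 1.3687 rad.
Bracket: H₀ sin φ sin δ + cos φ cos δ sin H₀ = 1.3687×0.47409×-0.34925 + 0.88048×0.93703×0.97965 = -0.226624 + 0.808247 = 0.581623.
Q̄ = (S₀/π) × [bracket] = (1361/π) × 0.581623 = 251.97 W/m².
— Configuration B (φ=-38.1°):
cos H₀ = −tan(-38.1°) tan(-20.442°) = -0.2923, H₀ = 1.8674 rad.
Bracket: H₀ sin φ sin δ + cos φ cos δ sin H₀ = 1.8674×-0.61704×-0.34925 + 0.78694×0.93703×0.95634 = 0.402427 + 0.705192 = 1.107619.
Q̄ = (S₀/π) × [bracket] = (1361/π) × 1.107619 = 479.84 W/m².
Ratio Q̄_A / Q̄_B = 251.97 / 479.84 = 0.5251.

Q̄_A / Q̄_B ≈ 0.525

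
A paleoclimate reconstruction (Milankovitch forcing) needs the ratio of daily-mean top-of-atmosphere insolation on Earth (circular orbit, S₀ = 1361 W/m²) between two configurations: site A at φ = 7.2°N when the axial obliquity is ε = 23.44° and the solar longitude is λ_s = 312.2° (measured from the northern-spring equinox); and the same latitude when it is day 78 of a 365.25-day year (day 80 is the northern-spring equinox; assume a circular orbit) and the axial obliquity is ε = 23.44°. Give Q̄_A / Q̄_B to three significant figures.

Q̄_A / Q̄_B ≈ 0.900

— Configuration A (φ=+7.2°):
Solar declination: sin δ = sin ε · sin λ_s = sin 23.44° × sin 312.2° = -0.29468, so δ = -17.139°.
cos H₀ = −tan(+7.2°) tan(-17.139°) = 0.0390, H₀ = 1.5318 rad.
Bracket: H₀ sin φ sin δ + cos φ cos δ sin H₀ = 1.5318×0.12533×-0.29468 + 0.99211×0.95559×0.99924 = -0.056573 + 0.947330 = 0.890757.
Q̄ = (S₀/π) × [bracket] = (1361/π) × 0.890757 = 385.89 W/m².
— Configuration B (φ=+7.2°):
Solar longitude: λ_s = 360° × (78 − 80)/365.25 = -1.971°, i.e. -1.971° + 360° = 358.029°.
sin δ = sin 23.44° × sin 358.029° = -0.01368, so δ = -0.784°.
cos H₀ = −tan(+7.2°) tan(-0.784°) = 0.0017, H₀ = 1.5691 rad.
Bracket: H₀ sin φ sin δ + cos φ cos δ sin H₀ = 1.5691×0.12533×-0.01368 + 0.99211×0.99991×1.00000 = -0.002690 + 0.992021 = 0.989331.
Q̄ = (S₀/π) × [bracket] = (1361/π) × 0.989331 = 428.60 W/m².
Ratio Q̄_A / Q̄_B = 385.89 / 428.60 = 0.9003.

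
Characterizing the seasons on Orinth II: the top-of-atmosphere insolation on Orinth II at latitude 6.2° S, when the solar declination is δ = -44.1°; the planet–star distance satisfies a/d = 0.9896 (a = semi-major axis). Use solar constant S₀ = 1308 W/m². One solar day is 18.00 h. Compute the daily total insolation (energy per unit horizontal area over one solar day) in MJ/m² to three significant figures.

cos H₀ = −tan(-6.2°) tan(-44.100°) = -0.1053, H₀ = 1.6763 rad.
Bracket: H₀ sin φ sin δ + cos φ cos δ sin H₀ = 1.6763×-0.10800×-0.69591 + 0.99415×0.71813×0.99444 = 0.125988 + 0.709959 = 0.835947.
Inverse-square distance factor (a/d)² = 0.9896² = 0.979308.
Q̄ = (S₀/π) × 0.979308 × [bracket] = (1308/π) × 0.979308 × 0.835947 = 340.84 W/m².
Daily total = Q̄ × 18.00 h × 3600 s/h = 340.84 × 18.00 × 3600 / 10⁶ = 22.09 MJ/m².

22.1 MJ/m²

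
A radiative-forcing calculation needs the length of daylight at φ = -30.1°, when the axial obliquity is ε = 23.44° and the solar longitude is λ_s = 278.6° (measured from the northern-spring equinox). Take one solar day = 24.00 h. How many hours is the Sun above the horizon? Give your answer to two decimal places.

Solar declination: sin δ = sin ε · sin λ_s = sin 23.44° × sin 278.6° = -0.39332, so δ = -23.161°.
cos H₀ = −tan φ · tan δ = −tan(-30.1°) × tan(-23.161°) = -0.2480, so H₀ = 1.8214 rad = 104.36°.
Daylight = 2H₀/(2π) × 24.00 h = (1.8214/π) × 24.00 = 13.91 h.

13.91 h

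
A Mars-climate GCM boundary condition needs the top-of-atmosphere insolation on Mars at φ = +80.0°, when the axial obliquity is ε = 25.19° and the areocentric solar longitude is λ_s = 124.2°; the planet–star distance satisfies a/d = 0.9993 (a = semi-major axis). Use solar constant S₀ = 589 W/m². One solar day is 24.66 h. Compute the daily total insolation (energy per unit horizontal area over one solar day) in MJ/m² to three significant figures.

18.1 MJ/m²

sin δ = sin 25.19° × sin 124.2° = 0.35202, so δ = +20.611°.
cos H₀ = −tan(+80.0°) tan(+20.611°) = -2.1329 ≤ −1 ⇒ polar day, H₀ = π.
Bracket: H₀ sin φ sin δ + cos φ cos δ sin H₀ = 3.1416×0.98481×0.35202 + 0.17365×0.93599×0.00000 = 1.089107 + 0.000000 = 1.089107.
Inverse-square distance factor (a/d)² = 0.9993² = 0.998600.
Q̄ = (S₀/π) × 0.998600 × [bracket] = (589/π) × 0.998600 × 1.089107 = 203.90 W/m².
Daily total = Q̄ × 24.66 h × 3600 s/h = 203.90 × 24.66 × 3600 / 10⁶ = 18.10 MJ/m².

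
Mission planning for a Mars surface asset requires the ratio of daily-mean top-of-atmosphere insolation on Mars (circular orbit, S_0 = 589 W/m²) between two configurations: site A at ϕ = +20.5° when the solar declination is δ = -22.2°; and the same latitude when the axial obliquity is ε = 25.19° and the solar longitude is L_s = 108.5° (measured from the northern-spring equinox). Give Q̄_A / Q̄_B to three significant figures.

— Configuration A (ϕ=+20.5°):
cos h₀ = −tan(+20.5°) tan(-22.200°) = 0.1526, h₀ = 1.4176 rad.
Bracket: h₀ sin ϕ sin δ + cos ϕ cos δ sin h₀ = 1.4176×0.35021×-0.37784 + 0.93667×0.92587×0.98829 = -0.187582 + 0.857079 = 0.669497.
Q̄ = (S_0/π) × [bracket] = (589/π) × 0.669497 = 125.52 W/m².
— Configuration B (ϕ=+20.5°):
Solar declination: sin δ = sin ε · sin L_s = sin 25.19° × sin 108.5° = 0.40363, so δ = +23.805°.
cos h₀ = −tan(+20.5°) tan(+23.805°) = -0.1649, h₀ = 1.7365 rad.
Bracket: h₀ sin ϕ sin δ + cos ϕ cos δ sin h₀ = 1.7365×0.35021×0.40363 + 0.93667×0.91492×0.98630 = 0.245463 + 0.845238 = 1.090701.
Q̄ = (S_0/π) × [bracket] = (589/π) × 1.090701 = 204.49 W/m².
Ratio Q̄_A / Q̄_B = 125.52 / 204.49 = 0.6138.

Q̄_A / Q̄_B ≈ 0.614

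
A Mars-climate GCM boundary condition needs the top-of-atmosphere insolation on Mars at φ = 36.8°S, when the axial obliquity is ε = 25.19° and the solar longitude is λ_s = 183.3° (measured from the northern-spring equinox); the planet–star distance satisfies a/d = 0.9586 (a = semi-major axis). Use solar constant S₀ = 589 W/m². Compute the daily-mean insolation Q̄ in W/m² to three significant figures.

Solar declination: sin δ = sin ε · sin λ_s = sin 25.19° × sin 183.3° = -0.02450, so δ = -1.404°.
cos H₀ = −tan(-36.8°) tan(-1.404°) = -0.0183, H₀ = 1.5891 rad.
Bracket: H₀ sin φ sin δ + cos φ cos δ sin H₀ = 1.5891×-0.59902×-0.02450 + 0.80073×0.99970×0.99983 = 0.023322 + 0.800354 = 0.823676.
Inverse-square distance factor (a/d)² = 0.9586² = 0.918914.
Q̄ = (S₀/π) × 0.918914 × [bracket] = (589/π) × 0.918914 × 0.823676 = 141.9 W/m².

Q̄ ≈ 142 W/m²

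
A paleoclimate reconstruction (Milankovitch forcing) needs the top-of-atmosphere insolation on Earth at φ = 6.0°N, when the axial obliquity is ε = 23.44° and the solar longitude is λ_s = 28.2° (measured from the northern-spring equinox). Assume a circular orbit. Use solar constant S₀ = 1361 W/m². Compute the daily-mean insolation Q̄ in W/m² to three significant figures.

Solar declination: sin δ = sin ε · sin λ_s = sin 23.44° × sin 28.2° = 0.18798, so δ = +10.835°.
cos H₀ = −tan(+6.0°) tan(+10.835°) = -0.0201, H₀ = 1.5909 rad.
Bracket: H₀ sin φ sin δ + cos φ cos δ sin H₀ = 1.5909×0.10453×0.18798 + 0.99452×0.98217×0.99980 = 0.031260 + 0.976592 = 1.007852.
Q̄ = (S₀/π) × [bracket] = (1361/π) × 1.007852 = 436.6 W/m².

Q̄ ≈ 437 W/m²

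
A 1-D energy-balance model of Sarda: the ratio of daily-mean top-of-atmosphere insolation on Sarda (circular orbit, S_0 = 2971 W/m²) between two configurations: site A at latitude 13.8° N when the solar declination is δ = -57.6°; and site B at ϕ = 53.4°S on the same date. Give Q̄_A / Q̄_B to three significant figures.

— Configuration A (ϕ=+13.8°):
cos h₀ = −tan(+13.8°) tan(-57.600°) = 0.3870, h₀ = 1.1734 rad.
Bracket: h₀ sin ϕ sin δ + cos ϕ cos δ sin h₀ = 1.1734×0.23853×-0.84433 + 0.97113×0.53583×0.92206 = -0.236320 + 0.479804 = 0.243484.
Q̄ = (S_0/π) × [bracket] = (2971/π) × 0.243484 = 230.26 W/m².
— Configuration B (ϕ=-53.4°):
cos h₀ = −tan(-53.4°) tan(-57.600°) = -2.1217 ≤ −1 ⇒ polar day, h₀ = π.
Bracket: h₀ sin ϕ sin δ + cos ϕ cos δ sin h₀ = 3.1416×-0.80282×-0.84433 + 0.59622×0.53583×0.00000 = 2.129518 + 0.000000 = 2.129518.
Q̄ = (S_0/π) × [bracket] = (2971/π) × 2.129518 = 2013.9 W/m².
Ratio Q̄_A / Q̄_B = 230.26 / 2013.9 = 0.1143.

Q̄_A / Q̄_B ≈ 0.114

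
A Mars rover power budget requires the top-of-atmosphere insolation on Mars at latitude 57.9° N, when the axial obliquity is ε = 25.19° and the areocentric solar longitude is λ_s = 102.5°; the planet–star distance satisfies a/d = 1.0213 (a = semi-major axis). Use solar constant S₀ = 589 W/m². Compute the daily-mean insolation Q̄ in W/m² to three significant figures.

sin δ = sin 25.19° × sin 102.5° = 0.41553, so δ = +24.553°.
cos H₀ = −tan(+57.9°) tan(+24.553°) = -0.7283, H₀ = 2.3866 rad.
Bracket: H₀ sin φ sin δ + cos φ cos δ sin H₀ = 2.3866×0.84712×0.41553 + 0.53140×0.90958×0.68529 = 0.840092 + 0.331235 = 1.171327.
Inverse-square distance factor (a/d)² = 1.0213² = 1.043054.
Q̄ = (S₀/π) × 1.043054 × [bracket] = (589/π) × 1.043054 × 1.171327 = 229.1 W/m².

Q̄ ≈ 229 W/m²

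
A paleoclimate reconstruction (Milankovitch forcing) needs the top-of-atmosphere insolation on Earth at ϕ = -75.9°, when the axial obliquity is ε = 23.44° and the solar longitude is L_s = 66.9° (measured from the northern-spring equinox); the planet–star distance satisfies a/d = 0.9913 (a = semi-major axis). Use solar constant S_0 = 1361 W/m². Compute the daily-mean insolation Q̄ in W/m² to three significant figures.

Q̄ ≈ 0.00 W/m²

Solar declination: sin δ = sin ε · sin L_s = sin 23.44° × sin 66.9° = 0.36589, so δ = +21.463°.
cos h₀ = −tan(-75.9°) tan(+21.463°) = 1.5652 ≥ 1 ⇒ polar night, h₀ = 0 and Q̄ = 0.
Inverse-square distance factor (a/d)² = 0.9913² = 0.982676.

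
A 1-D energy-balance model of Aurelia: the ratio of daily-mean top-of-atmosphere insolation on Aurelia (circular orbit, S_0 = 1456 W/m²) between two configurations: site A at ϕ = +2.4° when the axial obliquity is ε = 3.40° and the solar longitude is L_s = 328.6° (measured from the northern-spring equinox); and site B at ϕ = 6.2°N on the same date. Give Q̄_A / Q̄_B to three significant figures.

Q̄_A / Q̄_B ≈ 1.01

— Configuration A (ϕ=+2.4°):
Solar declination: sin δ = sin ε · sin L_s = sin 3.40° × sin 328.6° = -0.03090, so δ = -1.771°.
cos h₀ = −tan(+2.4°) tan(-1.771°) = 0.0013, h₀ = 1.5695 rad.
Bracket: h₀ sin ϕ sin δ + cos ϕ cos δ sin h₀ = 1.5695×0.04188×-0.03090 + 0.99912×0.99952×1.00000 = -0.002031 + 0.998640 = 0.996609.
Q̄ = (S_0/π) × [bracket] = (1456/π) × 0.996609 = 461.89 W/m².
— Configuration B (ϕ=+6.2°):
cos h₀ = −tan(+6.2°) tan(-1.771°) = 0.0034, h₀ = 1.5674 rad.
Bracket: h₀ sin ϕ sin δ + cos ϕ cos δ sin h₀ = 1.5674×0.10800×-0.03090 + 0.99415×0.99952×0.99999 = -0.005231 + 0.993663 = 0.988432.
Q̄ = (S_0/π) × [bracket] = (1456/π) × 0.988432 = 458.10 W/m².
Ratio Q̄_A / Q̄_B = 461.89 / 458.10 = 1.008.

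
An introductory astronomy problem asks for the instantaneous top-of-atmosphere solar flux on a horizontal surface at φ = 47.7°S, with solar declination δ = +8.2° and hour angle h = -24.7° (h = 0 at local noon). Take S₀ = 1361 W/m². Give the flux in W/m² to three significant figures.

cos θ_z = sin φ sin δ + cos φ cos δ cos h = -0.105493 + 0.605186 = 0.499693.
Flux = S₀ · cos θ_z = 1361 × 0.499693 = 680.1 W/m².

680 W/m²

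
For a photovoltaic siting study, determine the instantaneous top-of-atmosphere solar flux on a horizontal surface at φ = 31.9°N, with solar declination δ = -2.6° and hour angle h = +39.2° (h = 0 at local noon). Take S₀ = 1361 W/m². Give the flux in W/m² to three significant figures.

cos θ_z = sin φ sin δ + cos φ cos δ cos h = -0.023972 + 0.657229 = 0.633257.
Flux = S₀ · cos θ_z = 1361 × 0.633257 = 861.9 W/m².

862 W/m²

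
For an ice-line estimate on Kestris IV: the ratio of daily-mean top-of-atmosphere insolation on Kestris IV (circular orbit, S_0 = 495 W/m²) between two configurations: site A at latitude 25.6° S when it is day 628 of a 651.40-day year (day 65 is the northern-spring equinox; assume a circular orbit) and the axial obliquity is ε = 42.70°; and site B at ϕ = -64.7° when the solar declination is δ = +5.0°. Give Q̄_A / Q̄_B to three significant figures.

Q̄_A / Q̄_B ≈ 3.73

— Configuration A (ϕ=-25.6°):
Solar longitude: L_s = 360° × (628 − 65)/651.40 = 311.145°.
sin δ = sin 42.70° × sin 311.145° = -0.51068, so δ = -30.709°.
cos h₀ = −tan(-25.6°) tan(-30.709°) = -0.2846, h₀ = 1.8594 rad.
Bracket: h₀ sin ϕ sin δ + cos ϕ cos δ sin h₀ = 1.8594×-0.43209×-0.51068 + 0.90183×0.85977×0.95865 = 0.410295 + 0.743305 = 1.153600.
Q̄ = (S_0/π) × [bracket] = (495/π) × 1.153600 = 181.77 W/m².
— Configuration B (ϕ=-64.7°):
cos h₀ = −tan(-64.7°) tan(+5.000°) = 0.1851, h₀ = 1.3846 rad.
Bracket: h₀ sin ϕ sin δ + cos ϕ cos δ sin h₀ = 1.3846×-0.90408×0.08716 + 0.42736×0.99619×0.98272 = -0.109106 + 0.418375 = 0.309269.
Q̄ = (S_0/π) × [bracket] = (495/π) × 0.309269 = 48.729 W/m².
Ratio Q̄_A / Q̄_B = 181.77 / 48.729 = 3.730.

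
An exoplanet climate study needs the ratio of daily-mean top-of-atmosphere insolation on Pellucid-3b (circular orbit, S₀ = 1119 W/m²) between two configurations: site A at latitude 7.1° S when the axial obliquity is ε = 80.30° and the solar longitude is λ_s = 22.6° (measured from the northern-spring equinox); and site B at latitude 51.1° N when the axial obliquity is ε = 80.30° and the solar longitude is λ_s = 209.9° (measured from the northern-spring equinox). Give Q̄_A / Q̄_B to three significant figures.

— Configuration A (φ=-7.1°):
Solar declination: sin δ = sin ε · sin λ_s = sin 80.30° × sin 22.6° = 0.37880, so δ = +22.259°.
cos H₀ = −tan(-7.1°) tan(+22.259°) = 0.0510, H₀ = 1.5198 rad.
Bracket: H₀ sin φ sin δ + cos φ cos δ sin H₀ = 1.5198×-0.12360×0.37880 + 0.99233×0.92548×0.99870 = -0.071157 + 0.917188 = 0.846031.
Q̄ = (S₀/π) × [bracket] = (1119/π) × 0.846031 = 301.35 W/m².
— Configuration B (φ=+51.1°):
Solar declination: sin δ = sin ε · sin λ_s = sin 80.30° × sin 209.9° = -0.49136, so δ = -29.430°.
cos H₀ = −tan(+51.1°) tan(-29.430°) = 0.6992, H₀ = 0.7966 rad.
Bracket: H₀ sin φ sin δ + cos φ cos δ sin H₀ = 0.7966×0.77824×-0.49136 + 0.62796×0.87096×0.71495 = -0.304617 + 0.391026 = 0.086409.
Q̄ = (S₀/π) × [bracket] = (1119/π) × 0.086409 = 30.778 W/m².
Ratio Q̄_A / Q̄_B = 301.35 / 30.778 = 9.791.

Q̄_A / Q̄_B ≈ 9.79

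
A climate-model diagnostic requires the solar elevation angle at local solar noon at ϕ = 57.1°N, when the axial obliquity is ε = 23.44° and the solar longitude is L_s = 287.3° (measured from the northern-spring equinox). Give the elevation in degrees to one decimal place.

10.6°

Solar declination: sin δ = sin ε · sin L_s = sin 23.44° × sin 287.3° = -0.37979, so δ = -22.321°.
At local noon the hour angle is zero, so the zenith angle equals |ϕ − δ| = |+57.1° − (-22.321°)| = 79.421°.
Elevation = 90° − 79.421° = 10.6°.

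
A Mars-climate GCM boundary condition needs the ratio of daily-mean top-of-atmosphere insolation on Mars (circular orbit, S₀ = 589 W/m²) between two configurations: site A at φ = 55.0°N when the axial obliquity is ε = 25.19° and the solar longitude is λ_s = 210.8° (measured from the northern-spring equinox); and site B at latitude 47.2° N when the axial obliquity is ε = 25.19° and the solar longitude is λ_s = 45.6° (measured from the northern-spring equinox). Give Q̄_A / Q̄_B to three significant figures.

Q̄_A / Q̄_B ≈ 0.297

— Configuration A (φ=+55.0°):
Solar declination: sin δ = sin ε · sin λ_s = sin 25.19° × sin 210.8° = -0.21794, so δ = -12.588°.
cos H₀ = −tan(+55.0°) tan(-12.588°) = 0.3189, H₀ = 1.2462 rad.
Bracket: H₀ sin φ sin δ + cos φ cos δ sin H₀ = 1.2462×0.81915×-0.21794 + 0.57358×0.97596×0.94778 = -0.222479 + 0.530559 = 0.308080.
Q̄ = (S₀/π) × [bracket] = (589/π) × 0.308080 = 57.760 W/m².
— Configuration B (φ=+47.2°):
Solar declination: sin δ = sin ε · sin λ_s = sin 25.19° × sin 45.6° = 0.30409, so δ = +17.704°.
cos H₀ = −tan(+47.2°) tan(+17.704°) = -0.3447, H₀ = 1.9227 rad.
Bracket: H₀ sin φ sin δ + cos φ cos δ sin H₀ = 1.9227×0.73373×0.30409 + 0.67944×0.95264×0.93871 = 0.428993 + 0.607591 = 1.036584.
Q̄ = (S₀/π) × [bracket] = (589/π) × 1.036584 = 194.34 W/m².
Ratio Q̄_A / Q̄_B = 57.760 / 194.34 = 0.2972.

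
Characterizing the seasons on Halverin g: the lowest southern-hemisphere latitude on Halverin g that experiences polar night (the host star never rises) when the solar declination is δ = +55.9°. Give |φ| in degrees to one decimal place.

Polar night requires cos H₀ = −tan φ tan δ ≥ 1, i.e. tan φ tan δ ≤ −1.
The boundary is |tan φ| · |tan δ| = 1, so |φ| = 90° − |δ| = 90° − 55.9° = 34.1° in the southern hemisphere.

|φ| = 34.1°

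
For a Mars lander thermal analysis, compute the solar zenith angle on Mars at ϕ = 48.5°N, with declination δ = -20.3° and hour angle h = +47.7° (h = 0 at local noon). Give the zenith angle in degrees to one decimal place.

cos θ_z = sin ϕ sin δ + cos ϕ cos δ cos h = -0.259839 + 0.418253 = 0.158414.
θ_z = arccos(0.158414) = 80.9°.

θ_z = 80.9°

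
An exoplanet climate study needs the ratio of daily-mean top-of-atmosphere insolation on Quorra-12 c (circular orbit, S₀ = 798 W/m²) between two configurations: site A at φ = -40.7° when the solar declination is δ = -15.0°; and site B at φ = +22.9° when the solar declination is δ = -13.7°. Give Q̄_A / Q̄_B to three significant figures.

— Configuration A (φ=-40.7°):
cos H₀ = −tan(-40.7°) tan(-15.000°) = -0.2305, H₀ = 1.8034 rad.
Bracket: H₀ sin φ sin δ + cos φ cos δ sin H₀ = 1.8034×-0.65210×-0.25882 + 0.75813×0.96593×0.97308 = 0.304372 + 0.712587 = 1.016959.
Q̄ = (S₀/π) × [bracket] = (798/π) × 1.016959 = 258.32 W/m².
— Configuration B (φ=+22.9°):
cos H₀ = −tan(+22.9°) tan(-13.700°) = 0.1030, H₀ = 1.4676 rad.
Bracket: H₀ sin φ sin δ + cos φ cos δ sin H₀ = 1.4676×0.38912×-0.23684 + 0.92119×0.97155×0.99468 = -0.135253 + 0.890221 = 0.754968.
Q̄ = (S₀/π) × [bracket] = (798/π) × 0.754968 = 191.77 W/m².
Ratio Q̄_A / Q̄_B = 258.32 / 191.77 = 1.347.

Q̄_A / Q̄_B ≈ 1.35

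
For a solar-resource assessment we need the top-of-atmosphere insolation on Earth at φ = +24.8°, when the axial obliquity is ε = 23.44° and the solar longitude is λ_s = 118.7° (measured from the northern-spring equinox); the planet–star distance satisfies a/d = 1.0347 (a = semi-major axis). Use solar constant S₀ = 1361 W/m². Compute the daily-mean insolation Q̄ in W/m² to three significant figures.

Q̄ ≈ 507 W/m²

Solar declination: sin δ = sin ε · sin λ_s = sin 23.44° × sin 118.7° = 0.34892, so δ = +20.421°.
cos H₀ = −tan(+24.8°) tan(+20.421°) = -0.1720, H₀ = 1.7437 rad.
Bracket: H₀ sin φ sin δ + cos φ cos δ sin H₀ = 1.7437×0.41945×0.34892 + 0.90778×0.93715×0.98509 = 0.255198 + 0.838042 = 1.093240.
Inverse-square distance factor (a/d)² = 1.0347² = 1.070604.
Q̄ = (S₀/π) × 1.070604 × [bracket] = (1361/π) × 1.070604 × 1.093240 = 507.1 W/m².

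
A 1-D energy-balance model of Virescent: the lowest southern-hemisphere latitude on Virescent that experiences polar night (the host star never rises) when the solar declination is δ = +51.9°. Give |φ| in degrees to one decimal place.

|φ| = 38.1°

Polar night requires cos H₀ = −tan φ tan δ ≥ 1, i.e. tan φ tan δ ≤ −1.
The boundary is |tan φ| · |tan δ| = 1, so |φ| = 90° − |δ| = 90° − 51.9° = 38.1° in the southern hemisphere.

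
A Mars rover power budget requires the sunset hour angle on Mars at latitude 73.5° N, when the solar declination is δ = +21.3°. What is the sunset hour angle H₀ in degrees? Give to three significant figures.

H₀ = 180°

Sunrise equation: cos H₀ = −tan φ · tan δ = -1.3162 ≤ −1, so the Sun never sets (polar day) and H₀ = π.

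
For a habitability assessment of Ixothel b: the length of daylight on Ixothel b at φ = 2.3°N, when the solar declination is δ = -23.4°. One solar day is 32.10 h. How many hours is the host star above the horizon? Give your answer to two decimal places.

cos H₀ = −tan φ · tan δ = −tan(+2.3°) × tan(-23.400°) = 0.0174, so H₀ = 1.5534 rad = 89.00°.
Daylight = 2H₀/(2π) × 32.10 h = (1.5534/π) × 32.10 = 15.87 h.

15.87 h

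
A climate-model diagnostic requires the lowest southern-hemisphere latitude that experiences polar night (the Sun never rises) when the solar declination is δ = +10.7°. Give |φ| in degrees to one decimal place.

|φ| = 79.3°

Polar night requires cos H₀ = −tan φ tan δ ≥ 1, i.e. tan φ tan δ ≤ −1.
The boundary is |tan φ| · |tan δ| = 1, so |φ| = 90° − |δ| = 90° − 10.7° = 79.3° in the southern hemisphere.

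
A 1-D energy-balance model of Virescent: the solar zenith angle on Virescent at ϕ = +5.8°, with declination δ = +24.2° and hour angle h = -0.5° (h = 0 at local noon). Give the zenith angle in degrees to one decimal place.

cos θ_z = sin ϕ sin δ + cos ϕ cos δ cos h = 0.041425 + 0.907416 = 0.948841.
θ_z = arccos(0.948841) = 18.4°.

θ_z = 18.4°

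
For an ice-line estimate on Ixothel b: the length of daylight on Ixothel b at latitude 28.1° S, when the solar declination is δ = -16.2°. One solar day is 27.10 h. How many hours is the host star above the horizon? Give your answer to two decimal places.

14.89 h

cos H₀ = −tan φ · tan δ = −tan(-28.1°) × tan(-16.200°) = -0.1551, so H₀ = 1.7266 rad = 98.92°.
Daylight = 2H₀/(2π) × 27.10 h = (1.7266/π) × 27.10 = 14.89 h.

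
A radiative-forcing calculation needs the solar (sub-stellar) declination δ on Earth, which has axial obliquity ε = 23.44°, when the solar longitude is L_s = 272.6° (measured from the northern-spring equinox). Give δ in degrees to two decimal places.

sin δ = sin ε · sin L_s = sin 23.44° × sin 272.6° = -0.397379.
δ = arcsin(-0.397379) = -23.41°.

δ = -23.41°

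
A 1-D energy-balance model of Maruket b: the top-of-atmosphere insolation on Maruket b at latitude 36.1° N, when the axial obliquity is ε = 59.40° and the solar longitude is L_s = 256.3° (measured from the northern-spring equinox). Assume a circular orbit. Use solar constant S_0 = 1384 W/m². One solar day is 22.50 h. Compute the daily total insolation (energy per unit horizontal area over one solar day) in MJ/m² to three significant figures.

Solar declination: sin δ = sin ε · sin L_s = sin 59.40° × sin 256.3° = -0.83625, so δ = -56.747°.
cos h₀ = −tan(+36.1°) tan(-56.747°) = 1.1121 ≥ 1 ⇒ polar night, h₀ = 0 and Q̄ = 0.
Daily total = Q̄ × 22.50 h × 3600 s/h = 0.00 MJ/m².

0.00 MJ/m²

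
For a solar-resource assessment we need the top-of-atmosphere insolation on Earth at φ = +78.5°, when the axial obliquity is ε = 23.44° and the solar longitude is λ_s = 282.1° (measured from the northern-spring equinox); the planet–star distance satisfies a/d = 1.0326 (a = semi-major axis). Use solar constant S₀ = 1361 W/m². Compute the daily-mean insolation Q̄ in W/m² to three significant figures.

Q̄ ≈ 0.00 W/m²

Solar declination: sin δ = sin ε · sin λ_s = sin 23.44° × sin 282.1° = -0.38895, so δ = -22.889°.
cos H₀ = −tan(+78.5°) tan(-22.889°) = 2.0752 ≥ 1 ⇒ polar night, H₀ = 0 and Q̄ = 0.
Inverse-square distance factor (a/d)² = 1.0326² = 1.066263.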